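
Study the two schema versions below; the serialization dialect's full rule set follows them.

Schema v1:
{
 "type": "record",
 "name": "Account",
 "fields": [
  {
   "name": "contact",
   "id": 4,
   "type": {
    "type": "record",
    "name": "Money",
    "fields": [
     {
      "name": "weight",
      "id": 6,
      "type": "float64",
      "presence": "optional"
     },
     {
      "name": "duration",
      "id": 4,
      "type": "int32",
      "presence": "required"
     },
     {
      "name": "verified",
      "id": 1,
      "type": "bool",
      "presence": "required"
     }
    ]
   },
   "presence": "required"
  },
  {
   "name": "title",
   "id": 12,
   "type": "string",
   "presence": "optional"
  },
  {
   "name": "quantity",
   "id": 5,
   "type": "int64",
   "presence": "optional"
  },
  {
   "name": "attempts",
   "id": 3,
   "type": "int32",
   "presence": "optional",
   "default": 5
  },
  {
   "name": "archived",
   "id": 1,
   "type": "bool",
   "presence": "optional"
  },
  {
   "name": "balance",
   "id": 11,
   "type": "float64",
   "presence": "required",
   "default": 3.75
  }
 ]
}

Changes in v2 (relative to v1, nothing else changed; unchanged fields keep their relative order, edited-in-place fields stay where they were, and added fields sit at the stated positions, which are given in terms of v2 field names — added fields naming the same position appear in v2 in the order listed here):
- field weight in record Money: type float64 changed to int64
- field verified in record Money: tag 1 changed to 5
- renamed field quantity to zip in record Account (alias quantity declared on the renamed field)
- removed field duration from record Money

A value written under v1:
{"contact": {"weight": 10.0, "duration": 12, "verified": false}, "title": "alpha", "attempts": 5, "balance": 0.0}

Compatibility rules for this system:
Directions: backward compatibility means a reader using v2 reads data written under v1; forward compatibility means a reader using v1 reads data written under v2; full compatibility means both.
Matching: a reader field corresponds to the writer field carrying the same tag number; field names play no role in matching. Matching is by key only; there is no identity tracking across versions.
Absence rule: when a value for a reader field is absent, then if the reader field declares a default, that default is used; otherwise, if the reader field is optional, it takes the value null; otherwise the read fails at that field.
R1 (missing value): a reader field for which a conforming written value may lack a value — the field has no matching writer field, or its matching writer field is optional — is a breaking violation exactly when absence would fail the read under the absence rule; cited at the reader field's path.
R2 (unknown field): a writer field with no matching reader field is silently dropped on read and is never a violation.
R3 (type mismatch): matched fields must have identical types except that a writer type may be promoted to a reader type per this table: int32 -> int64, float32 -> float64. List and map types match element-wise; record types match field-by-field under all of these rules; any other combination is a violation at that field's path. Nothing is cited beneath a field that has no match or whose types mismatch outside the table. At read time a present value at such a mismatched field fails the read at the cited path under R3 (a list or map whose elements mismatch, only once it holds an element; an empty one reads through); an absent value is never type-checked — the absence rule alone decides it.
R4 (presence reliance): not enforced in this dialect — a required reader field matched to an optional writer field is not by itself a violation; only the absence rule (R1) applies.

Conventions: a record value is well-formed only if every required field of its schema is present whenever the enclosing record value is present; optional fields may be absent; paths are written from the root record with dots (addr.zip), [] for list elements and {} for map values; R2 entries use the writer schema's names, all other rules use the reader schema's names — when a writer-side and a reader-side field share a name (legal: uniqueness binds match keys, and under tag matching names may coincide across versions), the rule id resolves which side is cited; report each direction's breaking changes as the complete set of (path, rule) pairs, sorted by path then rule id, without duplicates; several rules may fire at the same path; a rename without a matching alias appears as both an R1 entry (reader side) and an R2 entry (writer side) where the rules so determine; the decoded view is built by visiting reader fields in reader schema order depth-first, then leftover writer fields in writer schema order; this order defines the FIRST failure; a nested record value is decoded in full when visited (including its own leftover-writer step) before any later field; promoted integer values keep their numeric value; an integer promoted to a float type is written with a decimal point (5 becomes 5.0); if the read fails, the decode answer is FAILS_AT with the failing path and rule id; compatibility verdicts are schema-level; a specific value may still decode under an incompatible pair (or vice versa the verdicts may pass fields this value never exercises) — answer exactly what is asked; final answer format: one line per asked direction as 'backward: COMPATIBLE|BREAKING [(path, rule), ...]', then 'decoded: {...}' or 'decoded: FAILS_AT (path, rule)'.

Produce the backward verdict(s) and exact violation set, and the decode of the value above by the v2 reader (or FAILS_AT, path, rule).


backward: BREAKING [(contact.verified, R1), (contact.weight, R3)]; decoded: FAILS_AT (contact.weight, R3)

the writer's type comes first in each Account pair
backward pass over Account, reader schema v2, writer schema v1:
  contact: paired with writer contact (Money -> Money; writer required)
  title: paired with writer title (string -> string; writer optional)
  zip: paired with writer quantity (int64 -> int64; writer optional)
  attempts: paired with writer attempts (int32 -> int32; writer optional)
  archived: paired with writer archived (bool -> bool; writer optional)
  balance: paired with writer balance (float64 -> float64; writer required)
  contact.weight: paired with writer contact.weight (float64 -> int64; writer optional)
  contact.verified: no writer match
  writer field contact.duration has no reader counterpart
  writer field contact.verified has no reader counterpart
  rule R1 violated at contact.verified
  rule R3 violated at contact.weight
  => backward verdict for Account: BREAKING, 2 violation(s)
decoding the Account value with the v2 reader:
  read fails at contact.weight under R3
  => FAILS_AT (contact.weight, R3)
ruling out the remaining Account differences:
  renamed field quantity to zip in record Account (alias quantity declared on the renamed field) -> inert for the asked Account verdict: nothing fires
  removed field duration from record Money -> matters only for Account's forward compatibility — outside the asked direction


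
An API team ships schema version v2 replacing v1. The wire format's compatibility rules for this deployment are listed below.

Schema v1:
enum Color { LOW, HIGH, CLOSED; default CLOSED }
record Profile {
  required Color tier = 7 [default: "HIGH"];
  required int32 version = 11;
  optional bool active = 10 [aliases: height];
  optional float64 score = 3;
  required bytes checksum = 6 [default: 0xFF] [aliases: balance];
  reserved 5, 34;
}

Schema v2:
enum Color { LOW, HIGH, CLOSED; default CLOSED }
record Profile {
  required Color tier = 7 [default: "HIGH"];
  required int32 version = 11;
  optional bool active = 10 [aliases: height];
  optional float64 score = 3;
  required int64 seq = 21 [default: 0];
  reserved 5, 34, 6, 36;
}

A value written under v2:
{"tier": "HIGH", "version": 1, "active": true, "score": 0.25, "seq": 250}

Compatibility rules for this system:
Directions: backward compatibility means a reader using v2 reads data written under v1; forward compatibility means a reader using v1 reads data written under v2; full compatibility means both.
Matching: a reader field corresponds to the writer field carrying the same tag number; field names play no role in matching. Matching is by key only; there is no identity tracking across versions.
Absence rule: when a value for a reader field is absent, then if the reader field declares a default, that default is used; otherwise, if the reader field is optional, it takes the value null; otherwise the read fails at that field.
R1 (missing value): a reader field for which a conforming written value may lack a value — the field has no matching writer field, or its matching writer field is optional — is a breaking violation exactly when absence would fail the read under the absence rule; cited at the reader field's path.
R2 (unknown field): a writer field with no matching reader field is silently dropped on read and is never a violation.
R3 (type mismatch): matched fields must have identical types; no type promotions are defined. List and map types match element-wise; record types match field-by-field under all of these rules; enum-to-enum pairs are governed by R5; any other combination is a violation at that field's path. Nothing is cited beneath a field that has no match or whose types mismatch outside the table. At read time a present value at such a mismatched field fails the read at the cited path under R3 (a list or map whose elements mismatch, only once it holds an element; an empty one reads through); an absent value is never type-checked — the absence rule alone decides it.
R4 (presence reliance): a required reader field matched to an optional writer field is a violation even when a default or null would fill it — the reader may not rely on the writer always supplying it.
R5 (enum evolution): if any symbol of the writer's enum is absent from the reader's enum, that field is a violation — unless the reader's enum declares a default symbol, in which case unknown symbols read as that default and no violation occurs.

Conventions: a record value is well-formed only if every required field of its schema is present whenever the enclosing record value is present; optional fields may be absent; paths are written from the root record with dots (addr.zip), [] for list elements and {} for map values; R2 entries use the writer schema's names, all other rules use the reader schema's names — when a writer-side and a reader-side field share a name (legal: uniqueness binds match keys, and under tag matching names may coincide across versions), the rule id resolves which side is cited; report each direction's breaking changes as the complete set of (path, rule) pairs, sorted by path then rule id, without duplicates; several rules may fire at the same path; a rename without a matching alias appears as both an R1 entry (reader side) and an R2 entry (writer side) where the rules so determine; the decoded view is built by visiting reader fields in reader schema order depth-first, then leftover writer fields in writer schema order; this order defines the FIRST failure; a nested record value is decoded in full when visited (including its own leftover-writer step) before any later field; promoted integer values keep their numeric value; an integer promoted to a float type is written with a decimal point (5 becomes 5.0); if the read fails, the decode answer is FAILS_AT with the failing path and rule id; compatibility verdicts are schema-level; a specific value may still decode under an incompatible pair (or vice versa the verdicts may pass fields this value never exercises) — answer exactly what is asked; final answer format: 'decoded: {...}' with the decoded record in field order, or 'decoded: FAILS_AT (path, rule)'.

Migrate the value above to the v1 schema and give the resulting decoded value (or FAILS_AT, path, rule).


each type pair in Profile: writer, then reader
decode walk for Profile under reader schema v1:
  tier := "HIGH"
  version := 1
  active := true
  score := 0.25
  checksum := 0xFF (absent -> default)
  writer seq: unknown -> dropped
  => decoded: {"tier": "HIGH", "version": 1, "active": true, "score": 0.25, "checksum": 0xFF}
the rest of the Profile diff is inert for this question:
  added field seq to record Profile: required int64, tag 21, default 0 (in v2 it sits last) -> inert under this dialect — no rule fires on Profile and the result does not move
  removed field checksum from record Profile (its key 6 joins the reserved list) -> inert under this dialect — no rule fires on Profile and the result does not move

decoded: {"tier": "HIGH", "version": 1, "active": true, "score": 0.25, "checksum": 0xFF}


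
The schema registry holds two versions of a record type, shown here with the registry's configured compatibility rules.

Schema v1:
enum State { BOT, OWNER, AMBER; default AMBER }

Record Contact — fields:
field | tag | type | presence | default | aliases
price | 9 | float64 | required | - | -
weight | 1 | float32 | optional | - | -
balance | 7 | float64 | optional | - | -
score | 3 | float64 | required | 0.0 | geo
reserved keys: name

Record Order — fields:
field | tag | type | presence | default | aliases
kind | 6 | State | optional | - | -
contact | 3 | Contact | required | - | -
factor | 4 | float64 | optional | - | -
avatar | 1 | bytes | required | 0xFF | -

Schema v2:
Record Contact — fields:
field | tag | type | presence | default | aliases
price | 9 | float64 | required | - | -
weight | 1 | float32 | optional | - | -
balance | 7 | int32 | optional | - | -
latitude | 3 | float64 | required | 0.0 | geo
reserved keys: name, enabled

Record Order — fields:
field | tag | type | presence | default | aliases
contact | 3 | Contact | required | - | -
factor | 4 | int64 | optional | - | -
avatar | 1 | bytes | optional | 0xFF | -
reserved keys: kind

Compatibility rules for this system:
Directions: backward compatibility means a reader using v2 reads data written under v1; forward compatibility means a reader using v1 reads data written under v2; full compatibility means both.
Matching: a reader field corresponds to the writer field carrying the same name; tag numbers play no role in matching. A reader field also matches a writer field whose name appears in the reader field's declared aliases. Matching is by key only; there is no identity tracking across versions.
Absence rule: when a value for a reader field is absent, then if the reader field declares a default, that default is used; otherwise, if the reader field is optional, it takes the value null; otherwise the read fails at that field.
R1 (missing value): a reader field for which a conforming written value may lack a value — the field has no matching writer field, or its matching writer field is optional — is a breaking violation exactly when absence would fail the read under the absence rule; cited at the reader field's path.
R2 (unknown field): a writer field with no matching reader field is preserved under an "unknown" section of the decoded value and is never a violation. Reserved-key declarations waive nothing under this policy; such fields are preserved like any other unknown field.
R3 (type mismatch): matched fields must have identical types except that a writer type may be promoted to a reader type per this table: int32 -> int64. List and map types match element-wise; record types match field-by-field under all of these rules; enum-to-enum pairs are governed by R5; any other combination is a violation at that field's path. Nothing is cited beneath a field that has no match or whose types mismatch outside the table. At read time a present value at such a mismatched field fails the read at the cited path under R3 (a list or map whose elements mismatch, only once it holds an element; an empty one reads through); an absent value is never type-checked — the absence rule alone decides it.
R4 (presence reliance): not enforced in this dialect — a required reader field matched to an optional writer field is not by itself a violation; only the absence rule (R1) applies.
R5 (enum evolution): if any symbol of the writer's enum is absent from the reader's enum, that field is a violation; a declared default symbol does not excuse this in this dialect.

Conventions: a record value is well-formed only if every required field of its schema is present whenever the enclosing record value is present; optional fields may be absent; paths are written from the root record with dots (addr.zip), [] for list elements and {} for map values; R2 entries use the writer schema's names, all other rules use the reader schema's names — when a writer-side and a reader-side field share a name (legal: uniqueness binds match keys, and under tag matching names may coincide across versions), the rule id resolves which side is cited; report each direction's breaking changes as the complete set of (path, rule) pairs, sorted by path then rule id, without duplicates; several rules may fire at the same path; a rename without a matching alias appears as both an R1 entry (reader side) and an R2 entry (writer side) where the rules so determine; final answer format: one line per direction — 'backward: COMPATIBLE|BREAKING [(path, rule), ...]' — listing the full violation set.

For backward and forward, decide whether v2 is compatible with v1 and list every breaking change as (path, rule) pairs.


backward: BREAKING [(contact.balance, R3), (factor, R3)]; forward: BREAKING [(contact.balance, R3), (factor, R3)]

arrows below run writer -> reader for Order
checking backward for Order: reader v2 against writer v1:
  contact: Contact -> Contact, writer required; from contact
  factor: float64 -> int64, writer optional; from factor
  avatar: bytes -> bytes, writer required; from avatar
  leftover writer field: kind
  contact.price: float64 -> float64, writer required; from contact.price
  contact.weight: float32 -> float32, writer optional; from contact.weight
  contact.balance: float64 -> int32, writer optional; from contact.balance
  contact.latitude: no writer-side match
  leftover writer field: contact.score
  violation R3 at contact.balance
  violation R3 at factor
  => backward verdict for Order: BREAKING, 2 violation(s)
checking forward for Order: reader v1 against writer v2:
  kind: no writer-side match
  contact: Contact -> Contact, writer required; from contact
  factor: int64 -> float64, writer optional; from factor
  avatar: bytes -> bytes, writer optional; from avatar
  contact.price: float64 -> float64, writer required; from contact.price
  contact.weight: float32 -> float32, writer optional; from contact.weight
  contact.balance: int32 -> float64, writer optional; from contact.balance
  contact.score: no writer-side match
  leftover writer field: contact.latitude
  violation R3 at contact.balance
  violation R3 at factor
  => forward verdict for Order: BREAKING, 2 violation(s)


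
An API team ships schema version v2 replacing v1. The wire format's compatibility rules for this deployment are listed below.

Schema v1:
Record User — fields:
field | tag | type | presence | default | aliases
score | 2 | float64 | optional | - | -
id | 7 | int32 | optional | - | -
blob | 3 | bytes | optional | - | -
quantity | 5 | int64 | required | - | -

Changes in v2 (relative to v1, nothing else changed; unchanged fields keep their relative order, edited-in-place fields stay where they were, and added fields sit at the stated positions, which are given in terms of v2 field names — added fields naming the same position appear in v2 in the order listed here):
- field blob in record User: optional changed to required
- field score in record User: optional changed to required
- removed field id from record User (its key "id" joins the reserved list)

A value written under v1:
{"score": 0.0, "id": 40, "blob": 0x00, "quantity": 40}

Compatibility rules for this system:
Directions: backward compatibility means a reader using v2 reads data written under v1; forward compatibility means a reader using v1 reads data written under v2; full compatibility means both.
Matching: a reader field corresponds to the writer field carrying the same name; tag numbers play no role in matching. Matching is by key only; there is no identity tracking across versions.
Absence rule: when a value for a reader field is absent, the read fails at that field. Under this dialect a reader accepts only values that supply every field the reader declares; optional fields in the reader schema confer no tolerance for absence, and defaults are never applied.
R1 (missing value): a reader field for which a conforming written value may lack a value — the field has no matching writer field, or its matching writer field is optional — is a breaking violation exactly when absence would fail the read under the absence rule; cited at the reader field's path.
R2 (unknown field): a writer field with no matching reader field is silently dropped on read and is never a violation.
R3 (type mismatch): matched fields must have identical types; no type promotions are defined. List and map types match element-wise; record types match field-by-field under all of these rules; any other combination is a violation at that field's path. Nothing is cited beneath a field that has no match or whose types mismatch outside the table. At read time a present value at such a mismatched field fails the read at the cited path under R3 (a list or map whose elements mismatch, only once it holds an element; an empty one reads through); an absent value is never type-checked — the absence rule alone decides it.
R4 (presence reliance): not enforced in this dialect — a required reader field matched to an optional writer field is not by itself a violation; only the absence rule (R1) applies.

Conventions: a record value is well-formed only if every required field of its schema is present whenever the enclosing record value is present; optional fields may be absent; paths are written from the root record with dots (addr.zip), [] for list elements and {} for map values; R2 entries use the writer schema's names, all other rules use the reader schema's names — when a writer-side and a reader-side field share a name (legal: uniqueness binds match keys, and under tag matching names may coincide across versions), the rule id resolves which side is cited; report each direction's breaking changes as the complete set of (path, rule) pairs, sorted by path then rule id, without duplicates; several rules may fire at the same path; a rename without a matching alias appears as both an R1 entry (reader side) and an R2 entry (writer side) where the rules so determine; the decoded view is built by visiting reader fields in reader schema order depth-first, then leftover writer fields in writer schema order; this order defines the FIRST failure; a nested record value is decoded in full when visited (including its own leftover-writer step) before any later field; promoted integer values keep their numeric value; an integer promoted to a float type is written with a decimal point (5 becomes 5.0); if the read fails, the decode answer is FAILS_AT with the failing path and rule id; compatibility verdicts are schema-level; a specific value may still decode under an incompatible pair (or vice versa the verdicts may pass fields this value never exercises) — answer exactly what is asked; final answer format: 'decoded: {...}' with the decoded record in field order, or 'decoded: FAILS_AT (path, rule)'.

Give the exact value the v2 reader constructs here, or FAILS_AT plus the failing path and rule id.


in User below, arrows point writer -> reader
migrating the User value to v2:
  score := 0.0
  blob := 0x00
  quantity := 40
  writer id: unknown -> dropped
  => decoded: {"score": 0.0, "blob": 0x00, "quantity": 40}
diffs on User not affecting the asked answer:
  field blob in record User: optional changed to required -> a verdict-level change on User — the shown value reads the same
  field score in record User: optional changed to required -> a verdict-level change on User — the shown value reads the same

decoded: {"score": 0.0, "blob": 0x00, "quantity": 40}


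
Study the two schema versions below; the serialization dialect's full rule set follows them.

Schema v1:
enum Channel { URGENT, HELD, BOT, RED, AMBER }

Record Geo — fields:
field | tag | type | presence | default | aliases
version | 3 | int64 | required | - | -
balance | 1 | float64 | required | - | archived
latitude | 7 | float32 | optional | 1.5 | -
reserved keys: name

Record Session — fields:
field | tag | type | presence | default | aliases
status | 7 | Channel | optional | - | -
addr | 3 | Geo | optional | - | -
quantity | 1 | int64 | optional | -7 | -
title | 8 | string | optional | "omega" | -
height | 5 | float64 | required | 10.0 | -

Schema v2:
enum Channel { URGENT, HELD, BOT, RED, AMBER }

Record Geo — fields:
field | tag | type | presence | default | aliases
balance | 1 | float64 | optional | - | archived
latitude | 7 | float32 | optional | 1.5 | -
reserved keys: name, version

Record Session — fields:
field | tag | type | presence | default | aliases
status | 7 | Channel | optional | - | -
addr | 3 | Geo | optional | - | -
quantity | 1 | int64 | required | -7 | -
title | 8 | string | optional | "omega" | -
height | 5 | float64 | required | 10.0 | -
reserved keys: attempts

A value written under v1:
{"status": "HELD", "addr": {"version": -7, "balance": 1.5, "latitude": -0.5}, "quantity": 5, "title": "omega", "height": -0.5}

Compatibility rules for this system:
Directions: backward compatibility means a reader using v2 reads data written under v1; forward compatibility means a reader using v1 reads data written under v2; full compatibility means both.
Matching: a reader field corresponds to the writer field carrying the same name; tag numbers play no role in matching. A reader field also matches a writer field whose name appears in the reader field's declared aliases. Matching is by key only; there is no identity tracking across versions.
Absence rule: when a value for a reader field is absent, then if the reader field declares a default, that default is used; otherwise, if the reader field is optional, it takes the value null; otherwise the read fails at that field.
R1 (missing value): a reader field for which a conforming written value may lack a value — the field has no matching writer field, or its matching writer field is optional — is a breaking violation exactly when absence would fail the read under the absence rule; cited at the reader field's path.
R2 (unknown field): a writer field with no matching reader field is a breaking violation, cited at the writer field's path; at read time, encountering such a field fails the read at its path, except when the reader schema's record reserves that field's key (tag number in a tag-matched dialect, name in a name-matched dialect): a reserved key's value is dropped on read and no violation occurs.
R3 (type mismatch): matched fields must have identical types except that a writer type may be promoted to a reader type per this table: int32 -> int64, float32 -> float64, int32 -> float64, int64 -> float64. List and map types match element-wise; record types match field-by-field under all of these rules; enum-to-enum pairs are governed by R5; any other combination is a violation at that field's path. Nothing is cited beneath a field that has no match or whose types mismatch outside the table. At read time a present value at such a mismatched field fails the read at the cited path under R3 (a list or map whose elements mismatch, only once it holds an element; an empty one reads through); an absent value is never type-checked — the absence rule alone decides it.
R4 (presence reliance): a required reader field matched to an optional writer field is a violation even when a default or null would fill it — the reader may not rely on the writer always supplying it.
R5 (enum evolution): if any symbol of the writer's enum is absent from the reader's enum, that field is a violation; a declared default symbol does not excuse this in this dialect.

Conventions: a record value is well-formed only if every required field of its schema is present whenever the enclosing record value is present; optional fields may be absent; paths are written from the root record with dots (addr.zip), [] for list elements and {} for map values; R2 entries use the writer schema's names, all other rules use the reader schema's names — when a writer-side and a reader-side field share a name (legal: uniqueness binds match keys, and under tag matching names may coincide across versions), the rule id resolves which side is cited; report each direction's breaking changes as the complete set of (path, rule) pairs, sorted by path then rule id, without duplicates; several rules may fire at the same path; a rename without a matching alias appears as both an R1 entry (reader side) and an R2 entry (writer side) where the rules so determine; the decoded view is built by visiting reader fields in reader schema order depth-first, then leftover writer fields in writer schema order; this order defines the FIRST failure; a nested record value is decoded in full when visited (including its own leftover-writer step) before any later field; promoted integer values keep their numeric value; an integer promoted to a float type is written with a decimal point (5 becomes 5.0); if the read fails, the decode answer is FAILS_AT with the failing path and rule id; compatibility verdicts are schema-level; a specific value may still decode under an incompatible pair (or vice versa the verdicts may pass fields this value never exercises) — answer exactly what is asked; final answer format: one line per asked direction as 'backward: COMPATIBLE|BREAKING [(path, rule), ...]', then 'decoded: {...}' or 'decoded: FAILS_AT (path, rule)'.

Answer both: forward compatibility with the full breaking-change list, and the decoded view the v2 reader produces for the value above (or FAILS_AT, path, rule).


arrows below run writer -> reader for Session
checking forward for Session: reader v1 against writer v2:
  status: Channel -> Channel, writer optional; from status
  addr: Geo -> Geo, writer optional; from addr
  quantity: int64 -> int64, writer required; from quantity
  title: string -> string, writer optional; from title
  height: float64 -> float64, writer required; from height
  no writer field matches reader addr.version
  addr.balance: float64 -> float64, writer optional; from addr.balance
  addr.latitude: float32 -> float32, writer optional; from addr.latitude
  violation R1 at addr.balance
  violation R4 at addr.balance
  violation R1 at addr.version
  => forward: BREAKING (3)
decoding the Session value with the v2 reader:
  status := "HELD"
  addr.balance := 1.5
  addr.latitude := -0.5
  writer addr.version: reserved -> dropped
  quantity := 5
  title := "omega"
  height := -0.5
  => decoded: {"status": "HELD", "addr": {"balance": 1.5, "latitude": -0.5}, "quantity": 5, "title": "omega", "height": -0.5}
diffs on Session not affecting the asked answer:
  field quantity in record Session: optional changed to required -> matters only for Session's backward compatibility — outside the asked direction

forward: BREAKING [(addr.balance, R1), (addr.balance, R4), (addr.version, R1)]; decoded: {"status": "HELD", "addr": {"balance": 1.5, "latitude": -0.5}, "quantity": 5, "title": "omega", "height": -0.5}


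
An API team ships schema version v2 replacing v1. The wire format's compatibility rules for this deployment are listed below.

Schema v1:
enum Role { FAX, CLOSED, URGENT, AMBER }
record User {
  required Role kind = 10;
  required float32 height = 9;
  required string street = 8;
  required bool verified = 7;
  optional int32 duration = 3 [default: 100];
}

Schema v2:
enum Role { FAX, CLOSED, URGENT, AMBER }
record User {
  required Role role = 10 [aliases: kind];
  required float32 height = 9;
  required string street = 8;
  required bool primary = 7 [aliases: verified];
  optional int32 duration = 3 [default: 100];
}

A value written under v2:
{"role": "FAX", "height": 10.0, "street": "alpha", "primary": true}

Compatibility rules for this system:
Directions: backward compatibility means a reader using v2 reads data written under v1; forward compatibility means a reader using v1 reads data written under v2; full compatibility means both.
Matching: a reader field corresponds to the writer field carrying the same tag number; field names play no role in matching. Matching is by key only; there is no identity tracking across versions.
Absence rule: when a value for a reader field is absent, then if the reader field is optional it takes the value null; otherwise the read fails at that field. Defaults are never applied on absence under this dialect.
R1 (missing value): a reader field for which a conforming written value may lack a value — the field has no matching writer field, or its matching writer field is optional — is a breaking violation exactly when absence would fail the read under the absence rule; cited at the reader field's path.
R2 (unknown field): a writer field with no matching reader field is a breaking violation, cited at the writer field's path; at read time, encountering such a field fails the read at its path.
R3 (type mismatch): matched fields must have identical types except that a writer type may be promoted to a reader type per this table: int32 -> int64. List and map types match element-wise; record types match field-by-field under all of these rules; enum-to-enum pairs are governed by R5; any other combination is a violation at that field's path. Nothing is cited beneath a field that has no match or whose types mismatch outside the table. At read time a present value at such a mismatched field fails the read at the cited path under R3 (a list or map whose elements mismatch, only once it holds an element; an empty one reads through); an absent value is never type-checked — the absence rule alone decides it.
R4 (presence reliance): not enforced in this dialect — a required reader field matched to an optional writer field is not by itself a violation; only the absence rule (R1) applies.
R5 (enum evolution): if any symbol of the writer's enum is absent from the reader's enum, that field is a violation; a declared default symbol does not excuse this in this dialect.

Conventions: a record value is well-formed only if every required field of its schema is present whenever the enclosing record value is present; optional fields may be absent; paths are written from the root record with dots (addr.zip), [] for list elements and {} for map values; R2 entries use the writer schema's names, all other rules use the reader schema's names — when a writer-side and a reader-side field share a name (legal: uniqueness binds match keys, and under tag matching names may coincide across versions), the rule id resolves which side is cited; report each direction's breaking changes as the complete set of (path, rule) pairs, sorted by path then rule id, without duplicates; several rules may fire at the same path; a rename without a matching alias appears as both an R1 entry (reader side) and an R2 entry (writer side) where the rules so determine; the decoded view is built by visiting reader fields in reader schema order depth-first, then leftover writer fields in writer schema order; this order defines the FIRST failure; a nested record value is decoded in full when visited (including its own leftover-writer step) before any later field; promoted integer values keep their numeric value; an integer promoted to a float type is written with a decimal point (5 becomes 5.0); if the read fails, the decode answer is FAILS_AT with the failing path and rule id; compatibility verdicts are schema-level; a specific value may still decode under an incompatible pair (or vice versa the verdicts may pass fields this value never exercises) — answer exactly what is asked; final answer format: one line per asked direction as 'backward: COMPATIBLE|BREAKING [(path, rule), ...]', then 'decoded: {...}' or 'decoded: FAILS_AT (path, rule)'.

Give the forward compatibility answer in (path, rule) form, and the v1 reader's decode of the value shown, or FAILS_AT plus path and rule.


arrows below run writer -> reader for User
forward pass over User, reader schema v1, writer schema v2:
  writer required, Role -> Role: reader kind maps from writer role
  writer required, float32 -> float32: reader height maps from writer height
  writer required, string -> string: reader street maps from writer street
  writer required, bool -> bool: reader verified maps from writer primary
  writer optional, int32 -> int32: reader duration maps from writer duration
  => forward: COMPATIBLE
decode (reader v1):
  kind := "FAX" (from writer role)
  height := 10.0
  street := "alpha"
  verified := true (from writer primary)
  duration := null (absent, optional -> null)
  => decoded: {"kind": "FAX", "height": 10.0, "street": "alpha", "verified": true, "duration": null}
the other User changes do not affect what is asked:
  renamed field verified to primary in record User (alias verified declared on the renamed field) -> triggers nothing under User's printed rules — same verdict
  renamed field kind to role in record User (alias kind declared on the renamed field) -> triggers nothing under User's printed rules — same verdict

forward: COMPATIBLE []; decoded: {"kind": "FAX", "height": 10.0, "street": "alpha", "verified": true, "duration": null}


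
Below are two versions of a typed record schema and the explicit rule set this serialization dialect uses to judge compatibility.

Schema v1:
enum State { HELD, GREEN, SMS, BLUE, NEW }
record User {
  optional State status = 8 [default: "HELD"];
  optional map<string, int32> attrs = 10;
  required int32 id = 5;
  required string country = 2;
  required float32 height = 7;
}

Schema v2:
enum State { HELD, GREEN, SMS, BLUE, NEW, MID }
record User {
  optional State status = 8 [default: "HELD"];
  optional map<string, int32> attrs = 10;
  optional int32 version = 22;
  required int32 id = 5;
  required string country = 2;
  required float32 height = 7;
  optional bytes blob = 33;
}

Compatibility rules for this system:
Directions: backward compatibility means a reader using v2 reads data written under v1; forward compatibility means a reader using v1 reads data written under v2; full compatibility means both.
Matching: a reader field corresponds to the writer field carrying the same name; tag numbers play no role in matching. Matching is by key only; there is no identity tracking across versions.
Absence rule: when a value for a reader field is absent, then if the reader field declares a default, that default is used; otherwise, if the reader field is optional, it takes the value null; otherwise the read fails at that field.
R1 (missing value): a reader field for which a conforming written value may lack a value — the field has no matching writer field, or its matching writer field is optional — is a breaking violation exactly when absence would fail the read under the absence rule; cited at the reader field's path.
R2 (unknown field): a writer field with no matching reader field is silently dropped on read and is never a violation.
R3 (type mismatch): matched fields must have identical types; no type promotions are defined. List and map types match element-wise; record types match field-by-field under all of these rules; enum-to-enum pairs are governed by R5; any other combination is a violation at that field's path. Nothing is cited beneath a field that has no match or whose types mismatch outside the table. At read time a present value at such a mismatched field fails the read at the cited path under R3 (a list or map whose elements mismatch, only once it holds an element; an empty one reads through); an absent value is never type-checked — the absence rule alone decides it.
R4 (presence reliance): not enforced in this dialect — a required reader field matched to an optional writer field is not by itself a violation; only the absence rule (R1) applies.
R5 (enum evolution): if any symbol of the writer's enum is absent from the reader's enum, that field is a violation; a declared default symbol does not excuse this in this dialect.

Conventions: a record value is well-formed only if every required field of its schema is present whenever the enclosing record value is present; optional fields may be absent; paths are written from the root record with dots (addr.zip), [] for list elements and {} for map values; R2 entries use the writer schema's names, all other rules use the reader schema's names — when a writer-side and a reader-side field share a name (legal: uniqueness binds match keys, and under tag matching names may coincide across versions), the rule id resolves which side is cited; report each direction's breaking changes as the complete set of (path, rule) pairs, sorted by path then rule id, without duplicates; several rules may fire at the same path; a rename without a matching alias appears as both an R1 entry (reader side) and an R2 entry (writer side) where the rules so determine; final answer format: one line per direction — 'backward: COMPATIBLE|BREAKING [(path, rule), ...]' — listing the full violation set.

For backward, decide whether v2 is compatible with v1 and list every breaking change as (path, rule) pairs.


each type pair in User: writer, then reader
backward pass over User, reader schema v2, writer schema v1:
  writer optional, State -> State: reader status maps from writer status
  writer optional, map<string, int32> -> map<string, int32>: reader attrs maps from writer attrs
  no writer field matches reader version
  writer required, int32 -> int32: reader id maps from writer id
  writer required, string -> string: reader country maps from writer country
  writer required, float32 -> float32: reader height maps from writer height
  no writer field matches reader blob
  => no violations; backward on User: COMPATIBLE
the other User changes do not affect what is asked:
  enum State (field status in record User): symbol MID added -> fires only in the forward direction of User, which is not asked here
  added field blob to record User: optional bytes, tag 33 (in v2 it sits last) -> fires no rule on User, leaving the asked answer as it is
  added field version to record User: optional int32, tag 22 (in v2 it sits immediately before id) -> fires no rule on User, leaving the asked answer as it is

backward: COMPATIBLE []
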